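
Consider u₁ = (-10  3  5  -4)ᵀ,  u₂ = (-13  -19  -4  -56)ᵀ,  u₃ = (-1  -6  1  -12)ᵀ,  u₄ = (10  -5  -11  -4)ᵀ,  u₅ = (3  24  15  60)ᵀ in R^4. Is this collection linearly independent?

There are 5 vectors in a 4-dimensional space, so they cannot be linearly independent.

linearly dependent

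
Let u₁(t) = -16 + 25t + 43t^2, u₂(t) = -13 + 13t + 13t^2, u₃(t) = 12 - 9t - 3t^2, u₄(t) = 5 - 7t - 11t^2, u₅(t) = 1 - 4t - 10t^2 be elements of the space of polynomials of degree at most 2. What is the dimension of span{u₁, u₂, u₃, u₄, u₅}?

dim = 2

Use coordinates relative to {1, t, t^2}.
Form the matrix with u₁, u₂, u₃, u₄, u₅ as columns and reduce.
Reduction leaves 2 leading entries, giving rank 2.
(With 5 elements in a 3-dimensional space the rank is at most 3.)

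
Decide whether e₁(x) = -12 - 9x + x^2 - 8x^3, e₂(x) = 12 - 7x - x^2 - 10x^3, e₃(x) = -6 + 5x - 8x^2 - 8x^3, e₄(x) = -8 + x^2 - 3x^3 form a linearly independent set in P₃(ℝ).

linearly independent

Take coordinates with respect to the standard basis {1, x, …, x^3}.
The matrix [e₁|e₂|e₃|e₄] has determinant 8148.
A nonzero determinant means the columns are linearly independent.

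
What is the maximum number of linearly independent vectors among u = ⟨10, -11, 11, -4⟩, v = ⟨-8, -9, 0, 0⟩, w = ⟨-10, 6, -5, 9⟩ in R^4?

3

Row-reduce the 3×4 matrix with these as rows.
Exactly 3 pivots survive; hence the rank is 3.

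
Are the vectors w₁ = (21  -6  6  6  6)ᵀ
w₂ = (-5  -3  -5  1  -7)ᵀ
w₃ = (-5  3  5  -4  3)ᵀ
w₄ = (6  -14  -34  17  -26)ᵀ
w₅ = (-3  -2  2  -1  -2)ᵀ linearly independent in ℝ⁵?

linearly dependent

Place the vectors as rows of a 5×5 matrix and reduce to echelon form.
The reduction yields 3 nonzero rows, so the rank is 3.
Since rank 3 < 5, the set is linearly dependent.
Indeed 2w₁ - 3w₂ + 15w₃ + 3w₄ = 0.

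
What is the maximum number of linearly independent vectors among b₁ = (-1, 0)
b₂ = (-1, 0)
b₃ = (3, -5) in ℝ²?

2

Row-reduce the 3×2 matrix with these as rows.
The echelon form has 2 nonzero rows, so the rank is 2.
(With 3 elements in a 2-dimensional space the rank is at most 2.)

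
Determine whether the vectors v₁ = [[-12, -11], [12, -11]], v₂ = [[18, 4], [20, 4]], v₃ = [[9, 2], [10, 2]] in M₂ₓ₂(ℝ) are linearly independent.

linearly dependent

Take coordinates with respect to the standard basis {E₁₁, E₁₂, E₂₁, E₂₂}.
One vector is a scalar multiple of another, so the set is dependent.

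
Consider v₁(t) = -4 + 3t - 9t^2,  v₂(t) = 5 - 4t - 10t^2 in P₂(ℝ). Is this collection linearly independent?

linearly independent

Take coordinates with respect to the standard basis {1, t, t^2}.
Row-reduce the matrix whose columns are v₁, v₂.
The reduction yields 2 nonzero rows, so the rank is 2.
Since rank = 2 (the number of vectors), the set is linearly independent.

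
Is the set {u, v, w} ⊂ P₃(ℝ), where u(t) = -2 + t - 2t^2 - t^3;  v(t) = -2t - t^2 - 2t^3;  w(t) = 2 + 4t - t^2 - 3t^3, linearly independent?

Take coordinates with respect to the standard basis {1, t, …, t^3}.
Place the vectors as rows of a 3×4 matrix and reduce to echelon form.
The reduction yields 3 nonzero rows, so the rank is 3.
Since rank = 3 (the number of vectors), the set is linearly independent.

linearly independent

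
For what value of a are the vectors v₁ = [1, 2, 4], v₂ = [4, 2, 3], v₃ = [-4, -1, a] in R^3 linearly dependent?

The vectors are dependent exactly when the determinant of the matrix with rows v₁, v₂, v₃ vanishes.
Expanding, det = -6*a - 5.
Solving -6*a - 5 = 0 yields a = -5/6.

a = -5/6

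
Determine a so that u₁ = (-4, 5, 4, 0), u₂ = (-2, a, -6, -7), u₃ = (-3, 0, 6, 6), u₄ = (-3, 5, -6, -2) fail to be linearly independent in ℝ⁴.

a = 55/8

The set is linearly dependent precisely when det[u₁; u₂; u₃; u₄] = 0.
Cofactor expansion gives det = 1320 - 192*a.
Setting this to zero gives a = 55/8.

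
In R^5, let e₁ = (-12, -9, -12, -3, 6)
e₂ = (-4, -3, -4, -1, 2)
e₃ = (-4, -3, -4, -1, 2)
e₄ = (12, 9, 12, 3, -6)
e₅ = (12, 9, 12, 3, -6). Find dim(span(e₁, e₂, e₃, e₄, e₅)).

1

Put the 5×5 matrix [e₁|e₂|e₃|e₄|e₅] into echelon form.
There is 1 pivot column, so rank = 1.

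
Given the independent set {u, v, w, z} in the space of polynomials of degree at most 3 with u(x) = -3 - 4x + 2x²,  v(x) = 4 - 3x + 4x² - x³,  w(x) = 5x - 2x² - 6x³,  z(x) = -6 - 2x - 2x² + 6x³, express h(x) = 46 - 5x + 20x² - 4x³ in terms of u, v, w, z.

h = -4u + 4v - 3w - 3z

Work in coordinates with respect to the standard basis {1, x, …, x³}.
Set up the augmented matrix [u | v | w | z | h] and row-reduce.
Back-substitution yields (α₁, …, α₄) = (-4, 4, -3, -3).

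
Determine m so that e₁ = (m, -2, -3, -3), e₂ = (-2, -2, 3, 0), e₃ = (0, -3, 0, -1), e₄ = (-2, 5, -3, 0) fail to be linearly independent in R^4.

m = -14/3

The set is linearly dependent precisely when det[e₁; e₂; e₃; e₄] = 0.
The determinant works out to -9*m - 42.
This vanishes exactly when m = -14/3.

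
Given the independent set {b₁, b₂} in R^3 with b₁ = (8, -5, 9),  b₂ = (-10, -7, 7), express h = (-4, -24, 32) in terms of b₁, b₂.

Solve the system with b₁, b₂ as columns and h as the right-hand side.
The system has the unique solution (c₁, c₂) = (2, 2).

h = 2b₁ + 2b₂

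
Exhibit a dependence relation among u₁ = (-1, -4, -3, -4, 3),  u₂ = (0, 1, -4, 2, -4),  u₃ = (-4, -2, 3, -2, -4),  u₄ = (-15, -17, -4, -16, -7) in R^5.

3u₁ + u₂ + 3u₃ - u₄ = 0

Solve the homogeneous system with u₁, u₂, u₃, u₄ as columns by row-reducing the coefficient matrix.
The free variable yields coefficients (3, 1, 3, -1) (any nonzero multiple also works).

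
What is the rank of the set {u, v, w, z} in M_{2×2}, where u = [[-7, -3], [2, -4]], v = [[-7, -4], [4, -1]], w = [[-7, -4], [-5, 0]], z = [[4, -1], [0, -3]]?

Use coordinates relative to {E₁₁, E₁₂, E₂₁, E₂₂}.
Put the 4×4 matrix [u|v|w|z] into echelon form.
The echelon form has 4 nonzero rows, so the rank is 4.

rank 4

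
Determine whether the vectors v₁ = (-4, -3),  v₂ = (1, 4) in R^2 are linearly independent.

Row-reduce the matrix whose columns are v₁, v₂.
The reduction yields 2 nonzero rows, so the rank is 2.
Since rank = 2 (the number of vectors), the set is linearly independent.

linearly independent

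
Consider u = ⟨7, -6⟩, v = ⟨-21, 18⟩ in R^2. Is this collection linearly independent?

linearly dependent

The matrix [u|v] has determinant 0.
A zero determinant means the columns are linearly dependent.
Indeed 3u + v = 0.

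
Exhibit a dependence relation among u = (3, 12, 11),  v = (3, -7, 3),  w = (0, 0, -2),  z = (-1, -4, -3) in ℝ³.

u + w + 3z = 0

Write the vectors as columns of a matrix and find a nonzero vector in its null space.
One solution (up to scaling) is (1, 0, 1, 3).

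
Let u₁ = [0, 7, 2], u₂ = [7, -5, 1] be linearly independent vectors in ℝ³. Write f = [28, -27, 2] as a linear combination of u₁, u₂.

Since u₁, u₂ are independent, the coefficients expressing f are uniquely determined by a linear system.
The system has the unique solution (a₁, a₂) = (-1, 4).

f = -u₁ + 4u₂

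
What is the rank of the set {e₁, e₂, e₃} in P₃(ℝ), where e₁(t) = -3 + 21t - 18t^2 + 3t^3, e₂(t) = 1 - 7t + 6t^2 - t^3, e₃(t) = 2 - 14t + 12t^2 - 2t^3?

rank 1

Pass to coordinate vectors with respect to the basis {1, t, …, t^3}.
Form the matrix with e₁, e₂, e₃ as columns and reduce.
The echelon form has 1 nonzero row, so the rank is 1.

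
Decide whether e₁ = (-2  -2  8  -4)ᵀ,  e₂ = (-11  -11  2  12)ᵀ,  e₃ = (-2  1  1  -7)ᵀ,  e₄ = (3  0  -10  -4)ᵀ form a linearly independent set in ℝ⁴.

Form the 4×4 matrix with these as columns; its determinant is 4296.
A nonzero determinant means the columns are linearly independent.

linearly independent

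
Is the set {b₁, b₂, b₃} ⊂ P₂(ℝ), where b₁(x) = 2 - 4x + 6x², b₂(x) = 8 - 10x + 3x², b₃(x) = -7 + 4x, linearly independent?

linearly independent

Take coordinates with respect to the standard basis {1, x, x²}.
Place the vectors as rows of a 3×3 matrix and reduce to echelon form.
The reduction yields 3 nonzero rows, so the rank is 3.
Since rank = 3 (the number of vectors), the set is linearly independent.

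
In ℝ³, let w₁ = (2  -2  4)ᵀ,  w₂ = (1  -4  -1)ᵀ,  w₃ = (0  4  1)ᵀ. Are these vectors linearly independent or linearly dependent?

The matrix [w₁|w₂|w₃] has determinant 18.
A nonzero determinant means the columns are linearly independent.

linearly independent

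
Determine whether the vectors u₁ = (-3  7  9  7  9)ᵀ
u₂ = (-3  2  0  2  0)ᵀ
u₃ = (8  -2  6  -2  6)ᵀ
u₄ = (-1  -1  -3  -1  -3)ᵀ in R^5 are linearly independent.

linearly dependent

Place the vectors as rows of a 4×5 matrix and reduce to echelon form.
The reduction yields 2 nonzero rows, so the rank is 2.
Since rank 2 < 4, the set is linearly dependent.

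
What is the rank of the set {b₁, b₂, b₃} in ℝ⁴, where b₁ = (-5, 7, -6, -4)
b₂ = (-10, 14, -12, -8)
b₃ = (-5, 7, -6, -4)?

rank 1

Row-reduce the 3×4 matrix with these as rows.
There is 1 pivot column, so rank = 1.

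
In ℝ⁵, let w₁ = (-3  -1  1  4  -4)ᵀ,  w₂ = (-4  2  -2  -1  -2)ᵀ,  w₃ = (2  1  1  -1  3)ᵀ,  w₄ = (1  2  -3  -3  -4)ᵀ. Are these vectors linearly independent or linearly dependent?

linearly independent

Place the vectors as rows of a 4×5 matrix and reduce to echelon form.
The reduction yields 4 nonzero rows, so the rank is 4.
Since rank = 4 (the number of vectors), the set is linearly independent.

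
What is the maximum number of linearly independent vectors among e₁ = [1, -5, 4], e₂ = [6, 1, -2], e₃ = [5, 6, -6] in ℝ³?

Apply Gaussian elimination to the matrix whose rows are e₁, e₂, e₃.
There are 2 pivot columns, so rank = 2.

2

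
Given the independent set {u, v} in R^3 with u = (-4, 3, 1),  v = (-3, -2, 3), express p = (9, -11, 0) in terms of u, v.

p = -3u + v

Solve the system with u, v as columns and p as the right-hand side.
Row-reducing the augmented matrix gives the unique coefficients (c₁, c₂) = (-3, 1).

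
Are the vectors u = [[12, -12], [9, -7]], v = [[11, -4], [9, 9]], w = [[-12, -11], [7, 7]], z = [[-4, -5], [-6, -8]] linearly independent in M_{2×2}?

linearly independent

Take coordinates with respect to the standard basis {E₁₁, E₁₂, E₂₁, E₂₂}.
The matrix [u|v|w|z] has determinant 23378.
A nonzero determinant means the columns are linearly independent.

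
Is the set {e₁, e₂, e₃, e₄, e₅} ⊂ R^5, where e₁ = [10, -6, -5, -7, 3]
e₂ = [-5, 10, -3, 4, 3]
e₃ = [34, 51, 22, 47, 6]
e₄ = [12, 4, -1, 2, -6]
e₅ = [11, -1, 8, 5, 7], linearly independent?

linearly dependent

Place the vectors as rows of a 5×5 matrix and reduce to echelon form.
The reduction yields 4 nonzero rows, so the rank is 4.
Since rank 4 < 5, the set is linearly dependent.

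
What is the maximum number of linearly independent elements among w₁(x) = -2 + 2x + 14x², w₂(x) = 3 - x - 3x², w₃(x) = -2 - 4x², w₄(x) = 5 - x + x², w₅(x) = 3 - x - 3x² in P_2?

2

Represent each element by its coordinate vector in ℝ³.
Row-reduce the 5×3 matrix with these as rows.
The echelon form has 2 nonzero rows, so the rank is 2.
(With 5 elements in a 3-dimensional space the rank is at most 3.)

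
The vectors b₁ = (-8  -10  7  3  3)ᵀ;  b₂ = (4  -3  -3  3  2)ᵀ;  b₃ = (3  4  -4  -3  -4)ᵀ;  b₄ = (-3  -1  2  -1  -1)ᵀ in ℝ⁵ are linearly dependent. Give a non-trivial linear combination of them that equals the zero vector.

b₁ - b₂ + b₃ - 3b₄ = 0

Set up α₁b₁ + … + α₄b₄ = 0 and solve the homogeneous system.
One solution (up to scaling) is (1, -1, 1, -3).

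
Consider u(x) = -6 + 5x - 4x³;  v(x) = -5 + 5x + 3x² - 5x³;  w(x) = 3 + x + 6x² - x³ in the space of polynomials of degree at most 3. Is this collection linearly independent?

linearly independent

Take coordinates with respect to the standard basis {1, x, …, x³}.
Place the vectors as rows of a 3×4 matrix and reduce to echelon form.
The reduction yields 3 nonzero rows, so the rank is 3.
Since rank = 3 (the number of vectors), the set is linearly independent.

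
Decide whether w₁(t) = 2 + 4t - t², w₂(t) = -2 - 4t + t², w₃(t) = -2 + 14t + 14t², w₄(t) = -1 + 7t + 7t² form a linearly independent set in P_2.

linearly dependent

Take coordinates with respect to the standard basis {1, t, t²}.
There are 4 vectors in a 3-dimensional space, so they cannot be linearly independent.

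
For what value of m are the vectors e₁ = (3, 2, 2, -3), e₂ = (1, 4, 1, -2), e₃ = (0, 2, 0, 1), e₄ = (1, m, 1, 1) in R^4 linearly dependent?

m = 10

Dependence holds iff the 4×4 matrix [e₁ e₂ e₃ e₄] is singular.
Expanding, det = m - 10.
This vanishes exactly when m = 10.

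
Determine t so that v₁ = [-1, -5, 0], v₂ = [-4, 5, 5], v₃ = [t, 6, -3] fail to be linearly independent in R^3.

t = 21/5

Dependence holds iff the 3×3 matrix [v₁ v₂ v₃] is singular.
Expanding, det = 105 - 25*t.
Setting this to zero gives t = 21/5.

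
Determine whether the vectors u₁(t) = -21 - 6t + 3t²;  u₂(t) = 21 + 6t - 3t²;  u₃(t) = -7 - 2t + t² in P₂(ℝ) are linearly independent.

Take coordinates with respect to the standard basis {1, t, t²}.
The matrix [u₁|u₂|u₃] has determinant 0.
A zero determinant means the columns are linearly dependent.
Indeed u₁ + u₂ = 0.

linearly dependent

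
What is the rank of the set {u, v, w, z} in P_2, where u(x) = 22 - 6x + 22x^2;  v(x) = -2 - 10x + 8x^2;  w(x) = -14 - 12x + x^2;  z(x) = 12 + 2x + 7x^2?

rank 2

Pass to coordinate vectors with respect to the basis {1, x, x^2}.
Form the matrix with u, v, w, z as columns and reduce.
There are 2 pivot columns, so rank = 2.
(With 4 elements in a 3-dimensional space the rank is at most 3.)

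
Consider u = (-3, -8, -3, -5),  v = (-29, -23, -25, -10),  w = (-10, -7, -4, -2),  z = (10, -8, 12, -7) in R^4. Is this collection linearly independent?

linearly dependent

Place the vectors as rows of a 4×4 matrix and reduce to echelon form.
The reduction yields 3 nonzero rows, so the rank is 3.
Since rank 3 < 4, the set is linearly dependent.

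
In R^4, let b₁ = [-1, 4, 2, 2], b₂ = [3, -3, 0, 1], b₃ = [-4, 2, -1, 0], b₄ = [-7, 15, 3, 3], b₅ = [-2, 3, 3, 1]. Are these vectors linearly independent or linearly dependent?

There are 5 vectors in a 4-dimensional space, so they cannot be linearly independent.

linearly dependent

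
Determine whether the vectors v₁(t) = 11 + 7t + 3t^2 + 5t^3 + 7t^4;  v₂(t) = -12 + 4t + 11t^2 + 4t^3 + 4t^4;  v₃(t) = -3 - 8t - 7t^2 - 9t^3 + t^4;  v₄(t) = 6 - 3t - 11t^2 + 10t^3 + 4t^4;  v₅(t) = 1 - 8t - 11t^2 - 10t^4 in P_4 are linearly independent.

linearly independent

Write each element as a coordinate vector in ℝ⁵ using {1, t, …, t^4}.
The matrix [v₁|v₂|v₃|v₄|v₅] has determinant -29506.
A nonzero determinant means the columns are linearly independent.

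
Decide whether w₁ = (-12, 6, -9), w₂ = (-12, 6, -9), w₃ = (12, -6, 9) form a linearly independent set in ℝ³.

Place the vectors as rows of a 3×3 matrix and reduce to echelon form.
The reduction yields 1 nonzero row, so the rank is 1.
Since rank 1 < 3, the set is linearly dependent.

linearly dependent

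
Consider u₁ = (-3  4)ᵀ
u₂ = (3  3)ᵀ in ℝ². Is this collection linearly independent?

Form the 2×2 matrix with these as columns; its determinant is -21.
A nonzero determinant means the columns are linearly independent.

linearly independent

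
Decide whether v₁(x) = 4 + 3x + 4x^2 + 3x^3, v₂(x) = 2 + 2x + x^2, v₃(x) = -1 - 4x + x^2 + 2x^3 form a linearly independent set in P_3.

Take coordinates with respect to the standard basis {1, x, …, x^3}.
Place the vectors as rows of a 3×4 matrix and reduce to echelon form.
The reduction yields 3 nonzero rows, so the rank is 3.
Since rank = 3 (the number of vectors), the set is linearly independent.

linearly independent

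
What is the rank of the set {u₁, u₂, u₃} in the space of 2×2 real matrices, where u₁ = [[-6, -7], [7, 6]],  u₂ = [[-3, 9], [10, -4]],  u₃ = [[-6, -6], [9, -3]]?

Use coordinates relative to {E₁₁, E₁₂, E₂₁, E₂₂}.
Apply Gaussian elimination to the matrix whose rows are u₁, u₂, u₃.
The echelon form has 3 nonzero rows, so the rank is 3.

3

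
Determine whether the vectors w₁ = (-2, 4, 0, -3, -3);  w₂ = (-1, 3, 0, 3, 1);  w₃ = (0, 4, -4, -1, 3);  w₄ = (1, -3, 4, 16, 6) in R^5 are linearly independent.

Place the vectors as rows of a 4×5 matrix and reduce to echelon form.
The reduction yields 3 nonzero rows, so the rank is 3.
Since rank 3 < 4, the set is linearly dependent.
Indeed 2w₁ - 3w₂ + w₃ + w₄ = 0.

linearly dependent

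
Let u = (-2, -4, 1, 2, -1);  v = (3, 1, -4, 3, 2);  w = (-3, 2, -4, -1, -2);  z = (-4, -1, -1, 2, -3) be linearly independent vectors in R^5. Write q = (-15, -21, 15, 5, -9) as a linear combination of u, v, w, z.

q = 4u - 2v - w + z

Write q = c₁u + … + c₄z and equate components.
Row-reducing the augmented matrix gives the unique coefficients (c₁, …, c₄) = (4, -2, -1, 1).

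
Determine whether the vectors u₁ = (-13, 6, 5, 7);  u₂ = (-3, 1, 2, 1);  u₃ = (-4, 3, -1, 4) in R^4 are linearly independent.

linearly dependent

Row-reduce the matrix whose columns are u₁, u₂, u₃.
The reduction yields 2 nonzero rows, so the rank is 2.
Since rank 2 < 3, the set is linearly dependent.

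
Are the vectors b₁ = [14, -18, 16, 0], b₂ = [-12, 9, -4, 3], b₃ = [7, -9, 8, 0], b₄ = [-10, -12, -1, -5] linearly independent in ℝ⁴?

linearly dependent

One vector is a scalar multiple of another, so the set is dependent.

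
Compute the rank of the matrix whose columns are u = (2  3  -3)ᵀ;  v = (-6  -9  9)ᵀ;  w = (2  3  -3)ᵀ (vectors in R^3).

1

Row-reduce the 3×3 matrix with these as rows.
Reduction leaves 1 leading entry, giving rank 1.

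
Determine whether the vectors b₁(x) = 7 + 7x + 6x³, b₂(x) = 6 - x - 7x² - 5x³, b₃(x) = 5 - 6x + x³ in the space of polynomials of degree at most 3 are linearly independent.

Write each element as a coordinate vector in ℝ⁴ using {1, x, …, x³}.
Row-reduce the matrix whose columns are b₁, b₂, b₃.
The reduction yields 3 nonzero rows, so the rank is 3.
Since rank = 3 (the number of vectors), the set is linearly independent.

linearly independent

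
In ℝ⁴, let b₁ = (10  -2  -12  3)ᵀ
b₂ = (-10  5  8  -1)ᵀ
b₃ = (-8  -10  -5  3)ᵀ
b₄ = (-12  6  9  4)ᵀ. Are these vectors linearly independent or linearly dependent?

Row-reduce the matrix whose columns are b₁, b₂, b₃, b₄.
The reduction yields 4 nonzero rows, so the rank is 4.
Since rank = 4 (the number of vectors), the set is linearly independent.

linearly independent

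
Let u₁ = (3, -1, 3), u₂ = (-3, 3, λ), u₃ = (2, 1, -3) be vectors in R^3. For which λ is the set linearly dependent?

λ = -9

The set is linearly dependent precisely when det[u₁; u₂; u₃] = 0.
Expanding, det = -5*λ - 45.
Solving -5*λ - 45 = 0 yields λ = -9.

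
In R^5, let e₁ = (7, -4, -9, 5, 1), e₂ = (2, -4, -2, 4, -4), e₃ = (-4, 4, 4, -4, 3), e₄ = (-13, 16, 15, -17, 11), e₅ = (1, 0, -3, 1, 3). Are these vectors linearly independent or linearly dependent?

linearly dependent

The matrix [e₁|e₂|e₃|e₄|e₅] has determinant 0.
A zero determinant means the columns are linearly dependent.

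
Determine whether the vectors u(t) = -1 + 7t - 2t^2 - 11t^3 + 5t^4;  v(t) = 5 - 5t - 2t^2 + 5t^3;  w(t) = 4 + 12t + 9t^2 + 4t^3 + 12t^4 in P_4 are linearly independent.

linearly independent

Write each element as a coordinate vector in ℝ⁵ using {1, t, …, t^4}.
Row-reduce the matrix whose columns are u, v, w.
The reduction yields 3 nonzero rows, so the rank is 3.
Since rank = 3 (the number of vectors), the set is linearly independent.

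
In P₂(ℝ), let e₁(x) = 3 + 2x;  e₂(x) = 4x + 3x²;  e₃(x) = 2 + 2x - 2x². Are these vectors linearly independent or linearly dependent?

Write each element as a coordinate vector in ℝ³ using {1, x, x²}.
Place the vectors as rows of a 3×3 matrix and reduce to echelon form.
The reduction yields 3 nonzero rows, so the rank is 3.
Since rank = 3 (the number of vectors), the set is linearly independent.

linearly independent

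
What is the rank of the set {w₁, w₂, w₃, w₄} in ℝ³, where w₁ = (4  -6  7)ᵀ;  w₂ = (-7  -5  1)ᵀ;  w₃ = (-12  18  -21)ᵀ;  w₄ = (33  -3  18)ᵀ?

2

Row-reduce the 4×3 matrix with these as rows.
There are 2 pivot columns, so rank = 2.
(With 4 elements in a 3-dimensional space the rank is at most 3.)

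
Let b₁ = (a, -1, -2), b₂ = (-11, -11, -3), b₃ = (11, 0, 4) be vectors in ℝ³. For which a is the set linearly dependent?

a = -23/4

Place the vectors as rows of a 3×3 matrix; dependence ⇔ determinant zero.
Cofactor expansion gives det = -44*a - 253.
This vanishes exactly when a = -23/4.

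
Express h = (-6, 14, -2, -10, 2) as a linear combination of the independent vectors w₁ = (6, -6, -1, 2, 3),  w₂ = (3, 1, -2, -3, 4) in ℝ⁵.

Write h = c₁w₁ + c₂w₂ and equate components.
Back-substitution yields (c₁, c₂) = (-2, 2).

h = -2w₁ + 2w₂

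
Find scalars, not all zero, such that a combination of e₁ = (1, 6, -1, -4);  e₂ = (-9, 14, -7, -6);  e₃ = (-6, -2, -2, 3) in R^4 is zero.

3e₁ - e₂ + 2e₃ = 0

Solve the homogeneous system with e₁, e₂, e₃ as columns by row-reducing the coefficient matrix.
One solution (up to scaling) is (3, -1, 2).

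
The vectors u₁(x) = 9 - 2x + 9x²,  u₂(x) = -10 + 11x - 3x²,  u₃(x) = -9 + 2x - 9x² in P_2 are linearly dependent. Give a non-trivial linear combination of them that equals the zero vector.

u₁ + u₃ = 0

Write each element as a vector in ℝ³ using {1, x, x²}.
Solve the homogeneous system with u₁, u₂, u₃ as columns by row-reducing the coefficient matrix.
A generator of the null space is (1, 0, 1).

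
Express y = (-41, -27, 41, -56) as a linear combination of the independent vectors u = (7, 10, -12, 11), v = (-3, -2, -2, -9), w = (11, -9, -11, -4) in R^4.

Since u, v, w are independent, the coefficients expressing y are uniquely determined by a linear system.
Row-reducing the augmented matrix gives the unique coefficients (α₁, α₂, α₃) = (-3, 3, -1).

y = -3u + 3v - w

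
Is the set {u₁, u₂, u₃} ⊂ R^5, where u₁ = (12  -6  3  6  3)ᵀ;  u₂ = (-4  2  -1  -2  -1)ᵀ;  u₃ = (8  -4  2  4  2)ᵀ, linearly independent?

linearly dependent

Row-reduce the matrix whose columns are u₁, u₂, u₃.
The reduction yields 1 nonzero row, so the rank is 1.
Since rank 1 < 3, the set is linearly dependent.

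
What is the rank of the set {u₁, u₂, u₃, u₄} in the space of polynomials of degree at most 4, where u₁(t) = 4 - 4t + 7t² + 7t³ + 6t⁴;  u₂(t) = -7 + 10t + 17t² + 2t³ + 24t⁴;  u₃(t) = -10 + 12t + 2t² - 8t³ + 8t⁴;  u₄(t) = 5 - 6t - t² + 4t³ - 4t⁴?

Represent each element by its coordinate vector in ℝ⁵.
Put the 5×4 matrix [u₁|u₂|u₃|u₄] into echelon form.
The echelon form has 2 nonzero rows, so the rank is 2.

rank 2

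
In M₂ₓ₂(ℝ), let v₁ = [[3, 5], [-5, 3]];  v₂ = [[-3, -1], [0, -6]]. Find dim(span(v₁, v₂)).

2

Pass to coordinate vectors with respect to the basis {E₁₁, E₁₂, E₂₁, E₂₂}.
Form the matrix with v₁, v₂ as columns and reduce.
There are 2 pivot columns, so rank = 2.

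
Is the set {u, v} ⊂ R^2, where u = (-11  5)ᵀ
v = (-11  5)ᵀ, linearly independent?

Two of the vectors are equal, giving an immediate dependence.

linearly dependent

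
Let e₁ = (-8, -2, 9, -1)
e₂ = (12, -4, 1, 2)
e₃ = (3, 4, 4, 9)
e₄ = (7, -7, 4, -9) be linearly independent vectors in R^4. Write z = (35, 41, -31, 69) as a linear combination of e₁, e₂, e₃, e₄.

Solve the system with e₁, e₂, e₃, e₄ as columns and z as the right-hand side.
Back-substitution yields (a₁, …, a₄) = (-4, 1, 4, -3).

z = -4e₁ + e₂ + 4e₃ - 3e₄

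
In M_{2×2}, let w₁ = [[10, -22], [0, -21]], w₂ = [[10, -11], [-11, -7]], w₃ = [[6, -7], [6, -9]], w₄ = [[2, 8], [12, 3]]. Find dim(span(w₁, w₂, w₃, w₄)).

dim = 3

Use coordinates relative to {E₁₁, E₁₂, E₂₁, E₂₂}.
Put the 4×4 matrix [w₁|w₂|w₃|w₄] into echelon form.
There are 3 pivot columns, so rank = 3.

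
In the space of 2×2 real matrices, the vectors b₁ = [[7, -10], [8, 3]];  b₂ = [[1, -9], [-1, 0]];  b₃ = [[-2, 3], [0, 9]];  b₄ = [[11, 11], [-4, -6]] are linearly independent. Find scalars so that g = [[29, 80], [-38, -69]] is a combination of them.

Take coordinate vectors relative to {E₁₁, E₁₂, E₂₁, E₂₂}.
Solve the system with b₁, b₂, b₃, b₄ as columns and g as the right-hand side.
Back-substitution yields (α₁, …, α₄) = (-3, -2, -4, 4).

g = -3b₁ - 2b₂ - 4b₃ + 4b₄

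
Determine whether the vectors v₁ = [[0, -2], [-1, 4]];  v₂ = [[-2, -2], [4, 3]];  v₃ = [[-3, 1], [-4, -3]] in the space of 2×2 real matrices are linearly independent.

Write each element as a coordinate vector in ℝ⁴ using {E₁₁, E₁₂, E₂₁, E₂₂}.
Place the vectors as rows of a 3×4 matrix and reduce to echelon form.
The reduction yields 3 nonzero rows, so the rank is 3.
Since rank = 3 (the number of vectors), the set is linearly independent.

linearly independent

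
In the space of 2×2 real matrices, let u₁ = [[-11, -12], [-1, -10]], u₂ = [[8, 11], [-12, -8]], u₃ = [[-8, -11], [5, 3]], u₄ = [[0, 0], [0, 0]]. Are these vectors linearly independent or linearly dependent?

Write each element as a coordinate vector in ℝ⁴ using {E₁₁, E₁₂, E₂₁, E₂₂}.
One of the vectors is the zero vector, so the set is linearly dependent.

linearly dependent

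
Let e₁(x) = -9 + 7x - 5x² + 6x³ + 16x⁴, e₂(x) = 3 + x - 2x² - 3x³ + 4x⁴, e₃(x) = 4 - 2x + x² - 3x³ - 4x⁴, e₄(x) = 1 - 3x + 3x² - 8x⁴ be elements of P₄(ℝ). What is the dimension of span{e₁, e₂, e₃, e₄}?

Pass to coordinate vectors with respect to the basis {1, x, …, x⁴}.
Row-reduce the 4×5 matrix with these as rows.
There are 2 pivot columns, so rank = 2.

dim = 2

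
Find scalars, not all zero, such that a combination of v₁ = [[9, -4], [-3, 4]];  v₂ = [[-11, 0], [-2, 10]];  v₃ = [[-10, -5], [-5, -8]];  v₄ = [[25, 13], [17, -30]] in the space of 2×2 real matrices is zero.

2v₁ + 3v₂ + v₃ + v₄ = 0

Take coordinates with respect to {E₁₁, E₁₂, E₂₁, E₂₂}.
Write the vectors as columns of a matrix and find a nonzero vector in its null space.
A generator of the null space is (2, 3, 1, 1).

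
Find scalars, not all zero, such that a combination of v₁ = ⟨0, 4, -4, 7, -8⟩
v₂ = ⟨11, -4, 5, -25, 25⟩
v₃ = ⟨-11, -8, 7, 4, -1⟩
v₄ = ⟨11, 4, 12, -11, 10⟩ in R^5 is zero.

Row-reduce the matrix with v₁, v₂, v₃, v₄ as columns; the null space gives the coefficients.
A generator of the null space is (3, 1, 1, 0).

3v₁ + v₂ + v₃ = 0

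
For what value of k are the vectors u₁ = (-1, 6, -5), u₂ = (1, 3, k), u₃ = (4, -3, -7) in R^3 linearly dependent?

The set is linearly dependent precisely when det[u₁; u₂; u₃] = 0.
Expanding, det = 21*k + 138.
Solving 21*k + 138 = 0 yields k = -46/7.

k = -46/7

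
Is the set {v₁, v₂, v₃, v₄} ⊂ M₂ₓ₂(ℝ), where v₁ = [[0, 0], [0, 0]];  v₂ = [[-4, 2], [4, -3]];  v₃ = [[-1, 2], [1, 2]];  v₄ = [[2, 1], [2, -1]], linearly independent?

linearly dependent

Take coordinates with respect to the standard basis {E₁₁, E₁₂, E₂₁, E₂₂}.
One of the vectors is the zero vector, so the set is linearly dependent.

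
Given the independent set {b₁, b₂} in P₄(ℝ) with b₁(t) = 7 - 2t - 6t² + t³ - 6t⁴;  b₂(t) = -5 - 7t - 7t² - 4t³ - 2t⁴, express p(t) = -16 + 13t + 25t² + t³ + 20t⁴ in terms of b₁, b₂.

p = -3b₁ - b₂

Work in coordinates with respect to the standard basis {1, t, …, t⁴}.
Write p = α₁b₁ + α₂b₂ and equate components.
Back-substitution yields (α₁, α₂) = (-3, -1).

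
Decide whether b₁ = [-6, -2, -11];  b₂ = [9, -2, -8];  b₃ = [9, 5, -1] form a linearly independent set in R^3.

Row-reduce the matrix whose columns are b₁, b₂, b₃.
The reduction yields 3 nonzero rows, so the rank is 3.
Since rank = 3 (the number of vectors), the set is linearly independent.

linearly independent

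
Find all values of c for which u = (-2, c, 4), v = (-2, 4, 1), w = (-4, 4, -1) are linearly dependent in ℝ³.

Place the vectors as rows of a 3×3 matrix; dependence ⇔ determinant zero.
The determinant works out to 48 - 6*c.
Setting this to zero gives c = 8.

c = 8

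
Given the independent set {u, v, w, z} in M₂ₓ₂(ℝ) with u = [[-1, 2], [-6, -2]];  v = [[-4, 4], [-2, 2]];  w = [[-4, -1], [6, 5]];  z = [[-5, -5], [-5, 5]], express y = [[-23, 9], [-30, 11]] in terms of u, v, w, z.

Work in coordinates with respect to the standard basis {E₁₁, E₁₂, E₂₁, E₂₂}.
Set up the augmented matrix [u | v | w | z | y] and row-reduce.
Back-substitution yields (a₁, …, a₄) = (1, 4, -1, 2).

y = u + 4v - w + 2z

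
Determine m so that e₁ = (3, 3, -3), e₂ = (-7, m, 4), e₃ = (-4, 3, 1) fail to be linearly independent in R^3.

Dependence holds iff the 3×3 matrix [e₁ e₂ e₃] is singular.
The determinant works out to -9*m.
Solving -9*m = 0 yields m = 0.

m = 0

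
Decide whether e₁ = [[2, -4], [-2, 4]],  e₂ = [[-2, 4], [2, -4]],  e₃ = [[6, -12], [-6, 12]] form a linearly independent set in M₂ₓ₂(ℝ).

linearly dependent

Write each element as a coordinate vector in ℝ⁴ using {E₁₁, E₁₂, E₂₁, E₂₂}.
One vector is a scalar multiple of another, so the set is dependent.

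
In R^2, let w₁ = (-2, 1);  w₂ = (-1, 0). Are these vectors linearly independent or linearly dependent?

linearly independent

The matrix [w₁|w₂] has determinant 1.
A nonzero determinant means the columns are linearly independent.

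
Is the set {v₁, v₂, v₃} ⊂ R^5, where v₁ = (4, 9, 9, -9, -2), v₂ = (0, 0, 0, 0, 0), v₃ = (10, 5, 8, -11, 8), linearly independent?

One of the vectors is the zero vector, so the set is linearly dependent.

linearly dependent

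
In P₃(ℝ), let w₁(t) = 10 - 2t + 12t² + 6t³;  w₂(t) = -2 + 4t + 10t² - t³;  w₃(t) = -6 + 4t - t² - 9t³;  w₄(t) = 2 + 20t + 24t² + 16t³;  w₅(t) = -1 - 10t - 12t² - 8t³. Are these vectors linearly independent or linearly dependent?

Write each element as a coordinate vector in ℝ⁴ using {1, t, …, t³}.
There are 5 vectors in a 4-dimensional space, so they cannot be linearly independent.

linearly dependent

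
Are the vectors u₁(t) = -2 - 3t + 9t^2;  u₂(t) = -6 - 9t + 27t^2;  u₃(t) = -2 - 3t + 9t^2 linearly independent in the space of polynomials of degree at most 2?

Write each element as a coordinate vector in ℝ³ using {1, t, t^2}.
The matrix [u₁|u₂|u₃] has determinant 0.
A zero determinant means the columns are linearly dependent.

linearly dependent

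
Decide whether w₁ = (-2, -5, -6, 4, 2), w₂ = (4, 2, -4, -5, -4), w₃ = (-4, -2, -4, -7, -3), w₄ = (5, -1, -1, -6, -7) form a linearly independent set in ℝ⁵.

linearly independent

Place the vectors as rows of a 4×5 matrix and reduce to echelon form.
The reduction yields 4 nonzero rows, so the rank is 4.
Since rank = 4 (the number of vectors), the set is linearly independent.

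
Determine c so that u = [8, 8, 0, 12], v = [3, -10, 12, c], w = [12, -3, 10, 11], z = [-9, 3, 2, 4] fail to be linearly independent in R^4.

The set is linearly dependent precisely when det[u; v; w; z] = 0.
Expanding, det = 2880 - 1200*c.
Setting this to zero gives c = 12/5.

c = 12/5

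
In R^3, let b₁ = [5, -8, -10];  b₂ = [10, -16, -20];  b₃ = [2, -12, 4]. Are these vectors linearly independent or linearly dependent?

Row-reduce the matrix whose columns are b₁, b₂, b₃.
The reduction yields 2 nonzero rows, so the rank is 2.
Since rank 2 < 3, the set is linearly dependent.

linearly dependent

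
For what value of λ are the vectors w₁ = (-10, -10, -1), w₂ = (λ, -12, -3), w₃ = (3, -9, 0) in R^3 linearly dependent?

The vectors are dependent exactly when the determinant of the matrix with rows w₁, w₂, w₃ vanishes.
The determinant works out to 9*λ + 324.
Solving 9*λ + 324 = 0 yields λ = -36.

λ = -36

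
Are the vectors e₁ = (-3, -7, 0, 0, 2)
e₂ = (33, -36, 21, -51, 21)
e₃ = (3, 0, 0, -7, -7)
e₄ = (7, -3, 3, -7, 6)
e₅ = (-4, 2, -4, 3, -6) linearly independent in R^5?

linearly dependent

Row-reduce the matrix whose columns are e₁, e₂, e₃, e₄, e₅.
The reduction yields 4 nonzero rows, so the rank is 4.
Since rank 4 < 5, the set is linearly dependent.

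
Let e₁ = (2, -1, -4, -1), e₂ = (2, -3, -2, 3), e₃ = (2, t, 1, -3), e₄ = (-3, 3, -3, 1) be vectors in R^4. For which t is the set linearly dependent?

Place the vectors as rows of a 4×4 matrix; dependence ⇔ determinant zero.
The determinant works out to -70*t - 60.
Solving -70*t - 60 = 0 yields t = -6/7.

t = -6/7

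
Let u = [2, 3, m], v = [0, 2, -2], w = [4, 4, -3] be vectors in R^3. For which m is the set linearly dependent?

m = -5/2

Dependence holds iff the 3×3 matrix [u v w] is singular.
Cofactor expansion gives det = -8*m - 20.
Setting this to zero gives m = -5/2.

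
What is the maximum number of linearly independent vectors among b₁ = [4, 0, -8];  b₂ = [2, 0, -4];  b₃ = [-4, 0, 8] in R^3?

Put the 3×3 matrix [b₁|b₂|b₃] into echelon form.
The echelon form has 1 nonzero row, so the rank is 1.

1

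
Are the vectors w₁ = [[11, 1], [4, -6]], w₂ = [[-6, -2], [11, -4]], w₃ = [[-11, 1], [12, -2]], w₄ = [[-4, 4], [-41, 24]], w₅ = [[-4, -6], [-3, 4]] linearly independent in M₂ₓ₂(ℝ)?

linearly dependent

Take coordinates with respect to the standard basis {E₁₁, E₁₂, E₂₁, E₂₂}.
There are 5 vectors in a 4-dimensional space, so they cannot be linearly independent.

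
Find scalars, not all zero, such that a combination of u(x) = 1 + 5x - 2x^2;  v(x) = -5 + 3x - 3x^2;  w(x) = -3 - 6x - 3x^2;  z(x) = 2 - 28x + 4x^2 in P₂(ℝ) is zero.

Take coordinates with respect to {1, x, x^2}.
Row-reduce the matrix with u, v, w, z as columns; the null space gives the coefficients.
A generator of the null space is (2, 2, -2, 1).

2u + 2v - 2w + z = 0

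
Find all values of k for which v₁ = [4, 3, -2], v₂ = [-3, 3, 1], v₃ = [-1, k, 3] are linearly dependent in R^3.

Place the vectors as rows of a 3×3 matrix; dependence ⇔ determinant zero.
Expanding, det = 2*k + 54.
This vanishes exactly when k = -27.

k = -27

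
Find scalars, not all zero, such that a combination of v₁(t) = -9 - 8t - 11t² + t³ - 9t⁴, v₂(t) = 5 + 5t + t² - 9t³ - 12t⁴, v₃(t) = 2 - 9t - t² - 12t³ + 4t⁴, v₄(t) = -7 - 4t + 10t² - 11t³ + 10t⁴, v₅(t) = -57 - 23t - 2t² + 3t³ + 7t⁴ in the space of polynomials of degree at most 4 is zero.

Write each element as a vector in ℝ⁵ using {1, t, …, t⁴}.
Solve the homogeneous system with v₁, v₂, v₃, v₄, v₅ as columns by row-reducing the coefficient matrix.
A generator of the null space is (3, -1, -2, 3, -1).

3v₁ - v₂ - 2v₃ + 3v₄ - v₅ = 0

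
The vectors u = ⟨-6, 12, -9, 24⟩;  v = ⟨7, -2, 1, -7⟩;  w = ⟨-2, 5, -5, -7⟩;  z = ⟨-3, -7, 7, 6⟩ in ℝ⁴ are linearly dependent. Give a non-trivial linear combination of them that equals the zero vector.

Set up α₁u + … + α₄z = 0 and solve the homogeneous system.
A generator of the null space is (1, 3, 3, 3).

u + 3v + 3w + 3z = 0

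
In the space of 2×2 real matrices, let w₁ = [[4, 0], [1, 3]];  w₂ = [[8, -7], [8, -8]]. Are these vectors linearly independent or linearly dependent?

Take coordinates with respect to the standard basis {E₁₁, E₁₂, E₂₁, E₂₂}.
Row-reduce the matrix whose columns are w₁, w₂.
The reduction yields 2 nonzero rows, so the rank is 2.
Since rank = 2 (the number of vectors), the set is linearly independent.

linearly independent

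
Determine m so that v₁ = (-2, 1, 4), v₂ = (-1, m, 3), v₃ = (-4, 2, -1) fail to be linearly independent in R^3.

m = 1/2

Place the vectors as rows of a 3×3 matrix; dependence ⇔ determinant zero.
The determinant works out to 18*m - 9.
Solving 18*m - 9 = 0 yields m = 1/2.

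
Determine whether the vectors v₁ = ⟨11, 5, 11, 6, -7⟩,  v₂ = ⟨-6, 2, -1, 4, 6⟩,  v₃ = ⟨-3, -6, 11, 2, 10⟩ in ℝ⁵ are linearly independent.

Row-reduce the matrix whose columns are v₁, v₂, v₃.
The reduction yields 3 nonzero rows, so the rank is 3.
Since rank = 3 (the number of vectors), the set is linearly independent.

linearly independent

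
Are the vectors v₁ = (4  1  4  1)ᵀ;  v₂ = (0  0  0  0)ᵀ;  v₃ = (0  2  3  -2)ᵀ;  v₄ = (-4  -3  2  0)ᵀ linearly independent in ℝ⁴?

linearly dependent

One of the vectors is the zero vector, so the set is linearly dependent.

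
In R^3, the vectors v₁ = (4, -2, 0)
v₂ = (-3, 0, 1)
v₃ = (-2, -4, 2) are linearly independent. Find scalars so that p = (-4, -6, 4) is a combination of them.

p = v₁ + 2v₂ + v₃

Solve the system with v₁, v₂, v₃ as columns and p as the right-hand side.
The system has the unique solution (α₁, α₂, α₃) = (1, 2, 1).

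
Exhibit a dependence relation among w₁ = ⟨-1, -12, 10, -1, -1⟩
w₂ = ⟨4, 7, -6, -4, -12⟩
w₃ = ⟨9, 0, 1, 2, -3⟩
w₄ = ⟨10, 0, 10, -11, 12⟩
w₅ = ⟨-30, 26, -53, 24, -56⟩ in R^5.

Row-reduce the matrix with w₁, w₂, w₃, w₄, w₅ as columns; the null space gives the coefficients.
One solution (up to scaling) is (1, -2, 1, 3, 1).

w₁ - 2w₂ + w₃ + 3w₄ + w₅ = 0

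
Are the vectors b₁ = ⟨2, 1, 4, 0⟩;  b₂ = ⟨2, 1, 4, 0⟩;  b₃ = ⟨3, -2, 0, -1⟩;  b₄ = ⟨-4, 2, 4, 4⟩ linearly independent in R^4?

linearly dependent

Two of the vectors are equal, giving an immediate dependence.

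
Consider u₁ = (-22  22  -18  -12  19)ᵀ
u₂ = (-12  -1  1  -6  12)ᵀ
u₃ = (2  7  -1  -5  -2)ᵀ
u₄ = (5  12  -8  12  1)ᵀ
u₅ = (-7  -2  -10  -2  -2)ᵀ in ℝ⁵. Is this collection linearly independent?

Form the 5×5 matrix with these as columns; its determinant is 0.
A zero determinant means the columns are linearly dependent.
Indeed u₁ - 2u₂ - 2u₃ - u₄ - u₅ = 0.

linearly dependent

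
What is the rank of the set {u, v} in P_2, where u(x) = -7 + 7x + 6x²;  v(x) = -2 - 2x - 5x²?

Pass to coordinate vectors with respect to the basis {1, x, x²}.
Form the matrix with u, v as columns and reduce.
The echelon form has 2 nonzero rows, so the rank is 2.

2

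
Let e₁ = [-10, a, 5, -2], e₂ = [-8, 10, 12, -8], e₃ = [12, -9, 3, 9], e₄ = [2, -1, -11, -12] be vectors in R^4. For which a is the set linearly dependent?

The set is linearly dependent precisely when det[e₁; e₂; e₃; e₄] = 0.
Cofactor expansion gives det = 20352 - 2544*a.
This vanishes exactly when a = 8.

a = 8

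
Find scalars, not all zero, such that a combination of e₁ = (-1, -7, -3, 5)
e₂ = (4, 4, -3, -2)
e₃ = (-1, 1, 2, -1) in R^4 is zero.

e₁ + e₂ + 3e₃ = 0

Row-reduce the matrix with e₁, e₂, e₃ as columns; the null space gives the coefficients.
A generator of the null space is (1, 1, 3).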